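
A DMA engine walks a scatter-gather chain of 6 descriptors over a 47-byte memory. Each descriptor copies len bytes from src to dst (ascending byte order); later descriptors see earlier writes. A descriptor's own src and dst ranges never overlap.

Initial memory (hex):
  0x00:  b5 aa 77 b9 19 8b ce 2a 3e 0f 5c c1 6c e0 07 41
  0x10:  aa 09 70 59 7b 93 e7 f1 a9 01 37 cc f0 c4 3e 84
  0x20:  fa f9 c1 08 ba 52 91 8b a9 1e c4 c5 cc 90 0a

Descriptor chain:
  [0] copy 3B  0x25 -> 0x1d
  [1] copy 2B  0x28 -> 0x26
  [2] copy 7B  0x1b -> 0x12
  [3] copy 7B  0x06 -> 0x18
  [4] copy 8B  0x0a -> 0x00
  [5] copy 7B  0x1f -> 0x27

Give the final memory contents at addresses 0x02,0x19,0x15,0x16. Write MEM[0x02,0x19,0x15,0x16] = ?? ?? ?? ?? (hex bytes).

  after D0: wrote 3B at 0x1d = 52918b
  after D1: wrote 2B at 0x26 = a91e
  after D2: wrote 7B at 0x12 = ccf052918bfaf9
  after D3: wrote 7B at 0x18 = ce2a3e0f5cc16c
  after D4: wrote 8B at 0x00 = 5cc16ce00741aa09
  after D5: wrote 7B at 0x27 = 8bfaf9c108ba52
query mem[0x02]=0x6c, mem[0x19]=0x2a, mem[0x15]=0x91, mem[0x16]=0x8b

MEM[0x02,0x19,0x15,0x16] = 6c 2a 91 8b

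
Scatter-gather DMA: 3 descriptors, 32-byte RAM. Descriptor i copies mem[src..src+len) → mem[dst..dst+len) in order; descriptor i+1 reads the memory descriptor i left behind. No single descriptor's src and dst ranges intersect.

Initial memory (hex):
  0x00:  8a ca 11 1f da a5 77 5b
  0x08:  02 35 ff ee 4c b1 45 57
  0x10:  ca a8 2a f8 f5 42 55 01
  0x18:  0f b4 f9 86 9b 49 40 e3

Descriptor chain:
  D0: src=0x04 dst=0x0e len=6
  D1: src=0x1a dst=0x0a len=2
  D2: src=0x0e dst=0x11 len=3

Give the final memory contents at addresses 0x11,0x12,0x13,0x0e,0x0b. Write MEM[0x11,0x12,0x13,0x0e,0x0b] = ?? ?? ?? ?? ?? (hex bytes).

MEM[0x11,0x12,0x13,0x0e,0x0b] = da a5 77 da 86

D0: mem[0x0e..0x13] <- [da a5 77 5b 02 35]
D1: mem[0x0a..0x0b] <- [f9 86]
D2: mem[0x11..0x13] <- [da a5 77]
query mem[0x11]=0xda, mem[0x12]=0xa5, mem[0x13]=0x77, mem[0x0e]=0xda, mem[0x0b]=0x86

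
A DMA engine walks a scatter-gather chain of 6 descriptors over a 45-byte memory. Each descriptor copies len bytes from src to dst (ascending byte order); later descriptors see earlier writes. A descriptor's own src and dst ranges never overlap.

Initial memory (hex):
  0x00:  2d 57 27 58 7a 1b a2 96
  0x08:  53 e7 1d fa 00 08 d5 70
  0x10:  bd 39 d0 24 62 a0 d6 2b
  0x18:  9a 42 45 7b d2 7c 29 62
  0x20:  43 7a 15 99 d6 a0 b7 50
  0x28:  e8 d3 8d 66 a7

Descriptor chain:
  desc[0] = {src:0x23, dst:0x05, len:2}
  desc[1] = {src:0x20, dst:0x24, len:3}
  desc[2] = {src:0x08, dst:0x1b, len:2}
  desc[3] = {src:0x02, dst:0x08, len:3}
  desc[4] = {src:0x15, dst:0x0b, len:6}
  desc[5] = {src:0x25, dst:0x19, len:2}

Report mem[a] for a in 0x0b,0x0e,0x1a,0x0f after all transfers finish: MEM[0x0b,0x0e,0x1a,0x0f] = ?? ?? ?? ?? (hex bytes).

[0] 0x23->0x05 len=2 : 99 d6
[1] 0x20->0x24 len=3 : 43 7a 15
[2] 0x08->0x1b len=2 : 53 e7
[3] 0x02->0x08 len=3 : 27 58 7a
[4] 0x15->0x0b len=6 : a0 d6 2b 9a 42 45
[5] 0x25->0x19 len=2 : 7a 15
query mem[0x0b]=0xa0, mem[0x0e]=0x9a, mem[0x1a]=0x15, mem[0x0f]=0x42

MEM[0x0b,0x0e,0x1a,0x0f] = a0 9a 15 42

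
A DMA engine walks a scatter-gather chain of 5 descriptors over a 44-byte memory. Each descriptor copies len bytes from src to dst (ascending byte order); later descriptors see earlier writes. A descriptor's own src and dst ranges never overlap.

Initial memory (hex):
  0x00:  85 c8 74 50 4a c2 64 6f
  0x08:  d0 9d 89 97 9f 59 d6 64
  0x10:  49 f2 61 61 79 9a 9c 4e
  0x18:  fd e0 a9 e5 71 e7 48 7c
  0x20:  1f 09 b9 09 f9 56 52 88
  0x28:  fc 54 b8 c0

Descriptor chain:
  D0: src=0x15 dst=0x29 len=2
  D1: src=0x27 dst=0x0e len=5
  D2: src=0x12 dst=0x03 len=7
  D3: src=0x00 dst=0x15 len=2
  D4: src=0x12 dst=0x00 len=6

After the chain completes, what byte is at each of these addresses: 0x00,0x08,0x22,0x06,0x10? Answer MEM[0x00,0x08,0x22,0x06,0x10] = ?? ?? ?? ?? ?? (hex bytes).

MEM[0x00,0x08,0x22,0x06,0x10] = c0 4e b9 9a 9a

D0: mem[0x29..0x2a] <- [9a 9c]
D1: mem[0x0e..0x12] <- [88 fc 9a 9c c0]
D2: mem[0x03..0x09] <- [c0 61 79 9a 9c 4e fd]
D3: mem[0x15..0x16] <- [85 c8]
D4: mem[0x00..0x05] <- [c0 61 79 85 c8 4e]
query mem[0x00]=0xc0, mem[0x08]=0x4e, mem[0x22]=0xb9, mem[0x06]=0x9a, mem[0x10]=0x9a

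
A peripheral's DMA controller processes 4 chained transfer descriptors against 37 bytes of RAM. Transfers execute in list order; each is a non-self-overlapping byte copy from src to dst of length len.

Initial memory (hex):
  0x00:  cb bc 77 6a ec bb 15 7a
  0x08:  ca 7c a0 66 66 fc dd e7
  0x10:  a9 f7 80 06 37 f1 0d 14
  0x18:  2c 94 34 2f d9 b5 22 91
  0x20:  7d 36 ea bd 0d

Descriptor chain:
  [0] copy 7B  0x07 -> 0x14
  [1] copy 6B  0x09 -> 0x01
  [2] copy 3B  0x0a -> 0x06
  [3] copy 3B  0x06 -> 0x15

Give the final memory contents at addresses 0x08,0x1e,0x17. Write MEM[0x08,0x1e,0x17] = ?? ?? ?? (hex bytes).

D0: mem[0x14..0x1a] <- [7a ca 7c a0 66 66 fc]
D1: mem[0x01..0x06] <- [7c a0 66 66 fc dd]
D2: mem[0x06..0x08] <- [a0 66 66]
D3: mem[0x15..0x17] <- [a0 66 66]
query mem[0x08]=0x66, mem[0x1e]=0x22, mem[0x17]=0x66

MEM[0x08,0x1e,0x17] = 66 22 66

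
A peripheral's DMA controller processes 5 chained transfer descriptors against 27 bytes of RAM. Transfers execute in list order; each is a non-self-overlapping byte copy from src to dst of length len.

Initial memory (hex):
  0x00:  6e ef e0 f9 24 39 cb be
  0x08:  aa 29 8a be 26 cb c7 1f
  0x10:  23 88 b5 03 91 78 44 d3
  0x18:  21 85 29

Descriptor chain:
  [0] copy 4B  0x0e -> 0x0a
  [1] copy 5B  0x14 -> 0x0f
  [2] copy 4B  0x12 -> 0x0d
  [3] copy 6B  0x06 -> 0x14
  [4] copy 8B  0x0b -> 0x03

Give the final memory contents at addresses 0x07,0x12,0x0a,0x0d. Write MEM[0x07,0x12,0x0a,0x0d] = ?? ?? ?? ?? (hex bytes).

MEM[0x07,0x12,0x0a,0x0d] = 91 d3 d3 d3

  after D0: wrote 4B at 0x0a = c71f2388
  after D1: wrote 5B at 0x0f = 917844d321
  after D2: wrote 4B at 0x0d = d3219178
  after D3: wrote 6B at 0x14 = cbbeaa29c71f
  after D4: wrote 8B at 0x03 = 1f23d321917844d3
query mem[0x07]=0x91, mem[0x12]=0xd3, mem[0x0a]=0xd3, mem[0x0d]=0xd3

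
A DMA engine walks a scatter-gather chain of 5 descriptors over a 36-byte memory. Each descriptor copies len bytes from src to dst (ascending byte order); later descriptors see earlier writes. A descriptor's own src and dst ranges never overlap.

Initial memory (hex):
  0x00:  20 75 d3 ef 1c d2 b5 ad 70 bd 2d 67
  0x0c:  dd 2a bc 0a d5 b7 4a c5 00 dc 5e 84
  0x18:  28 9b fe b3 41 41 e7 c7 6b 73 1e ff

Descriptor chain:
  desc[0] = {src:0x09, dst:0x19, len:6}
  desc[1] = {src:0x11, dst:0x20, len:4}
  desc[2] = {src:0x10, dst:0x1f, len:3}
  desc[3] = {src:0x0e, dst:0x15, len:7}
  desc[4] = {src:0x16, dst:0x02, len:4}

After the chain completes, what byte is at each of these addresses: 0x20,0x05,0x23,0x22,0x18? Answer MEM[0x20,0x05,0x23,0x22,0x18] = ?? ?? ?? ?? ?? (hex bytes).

MEM[0x20,0x05,0x23,0x22,0x18] = b7 4a 00 c5 b7

  after D0: wrote 6B at 0x19 = bd2d67dd2abc
  after D1: wrote 4B at 0x20 = b74ac500
  after D2: wrote 3B at 0x1f = d5b74a
  after D3: wrote 7B at 0x15 = bc0ad5b74ac500
  after D4: wrote 4B at 0x02 = 0ad5b74a
query mem[0x20]=0xb7, mem[0x05]=0x4a, mem[0x23]=0x00, mem[0x22]=0xc5, mem[0x18]=0xb7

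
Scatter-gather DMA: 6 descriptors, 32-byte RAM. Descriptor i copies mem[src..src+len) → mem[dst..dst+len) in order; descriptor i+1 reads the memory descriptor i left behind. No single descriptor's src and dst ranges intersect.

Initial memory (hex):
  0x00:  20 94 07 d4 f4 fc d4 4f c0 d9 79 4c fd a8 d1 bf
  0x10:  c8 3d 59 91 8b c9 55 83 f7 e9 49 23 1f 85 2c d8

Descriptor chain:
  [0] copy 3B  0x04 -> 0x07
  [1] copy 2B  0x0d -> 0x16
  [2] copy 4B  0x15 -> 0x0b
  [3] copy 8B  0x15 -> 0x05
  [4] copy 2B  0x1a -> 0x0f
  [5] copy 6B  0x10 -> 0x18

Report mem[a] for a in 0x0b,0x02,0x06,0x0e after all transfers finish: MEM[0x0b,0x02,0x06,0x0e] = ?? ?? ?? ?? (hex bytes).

MEM[0x0b,0x02,0x06,0x0e] = 23 07 a8 f7

D0: mem[0x07..0x09] <- [f4 fc d4]
D1: mem[0x16..0x17] <- [a8 d1]
D2: mem[0x0b..0x0e] <- [c9 a8 d1 f7]
D3: mem[0x05..0x0c] <- [c9 a8 d1 f7 e9 49 23 1f]
D4: mem[0x0f..0x10] <- [49 23]
D5: mem[0x18..0x1d] <- [23 3d 59 91 8b c9]
query mem[0x0b]=0x23, mem[0x02]=0x07, mem[0x06]=0xa8, mem[0x0e]=0xf7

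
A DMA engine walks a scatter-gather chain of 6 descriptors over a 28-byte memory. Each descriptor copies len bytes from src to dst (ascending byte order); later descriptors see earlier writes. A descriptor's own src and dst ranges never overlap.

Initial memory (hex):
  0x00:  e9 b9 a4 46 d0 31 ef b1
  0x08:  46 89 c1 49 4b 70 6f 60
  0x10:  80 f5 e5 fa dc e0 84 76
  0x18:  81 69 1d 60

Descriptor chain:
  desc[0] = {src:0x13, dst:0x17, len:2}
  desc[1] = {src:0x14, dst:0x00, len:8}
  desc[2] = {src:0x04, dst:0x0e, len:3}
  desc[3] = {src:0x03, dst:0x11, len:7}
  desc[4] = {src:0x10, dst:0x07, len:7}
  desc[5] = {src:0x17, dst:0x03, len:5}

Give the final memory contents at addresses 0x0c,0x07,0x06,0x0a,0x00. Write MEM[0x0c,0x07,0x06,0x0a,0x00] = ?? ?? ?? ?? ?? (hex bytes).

[0] 0x13->0x17 len=2 : fa dc
[1] 0x14->0x00 len=8 : dc e0 84 fa dc 69 1d 60
[2] 0x04->0x0e len=3 : dc 69 1d
[3] 0x03->0x11 len=7 : fa dc 69 1d 60 46 89
[4] 0x10->0x07 len=7 : 1d fa dc 69 1d 60 46
[5] 0x17->0x03 len=5 : 89 dc 69 1d 60
query mem[0x0c]=0x60, mem[0x07]=0x60, mem[0x06]=0x1d, mem[0x0a]=0x69, mem[0x00]=0xdc

MEM[0x0c,0x07,0x06,0x0a,0x00] = 60 60 1d 69 dc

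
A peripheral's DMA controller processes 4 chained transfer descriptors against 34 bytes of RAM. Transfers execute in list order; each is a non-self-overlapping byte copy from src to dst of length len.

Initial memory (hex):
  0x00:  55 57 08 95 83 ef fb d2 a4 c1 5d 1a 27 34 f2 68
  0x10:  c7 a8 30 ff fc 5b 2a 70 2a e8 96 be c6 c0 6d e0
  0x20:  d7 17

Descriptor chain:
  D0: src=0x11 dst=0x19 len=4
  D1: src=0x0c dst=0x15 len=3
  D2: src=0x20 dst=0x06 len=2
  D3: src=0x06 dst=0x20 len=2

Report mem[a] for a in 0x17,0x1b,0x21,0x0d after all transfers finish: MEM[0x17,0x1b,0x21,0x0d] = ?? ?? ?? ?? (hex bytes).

MEM[0x17,0x1b,0x21,0x0d] = f2 ff 17 34

  after D0: wrote 4B at 0x19 = a830fffc
  after D1: wrote 3B at 0x15 = 2734f2
  after D2: wrote 2B at 0x06 = d717
  after D3: wrote 2B at 0x20 = d717
query mem[0x17]=0xf2, mem[0x1b]=0xff, mem[0x21]=0x17, mem[0x0d]=0x34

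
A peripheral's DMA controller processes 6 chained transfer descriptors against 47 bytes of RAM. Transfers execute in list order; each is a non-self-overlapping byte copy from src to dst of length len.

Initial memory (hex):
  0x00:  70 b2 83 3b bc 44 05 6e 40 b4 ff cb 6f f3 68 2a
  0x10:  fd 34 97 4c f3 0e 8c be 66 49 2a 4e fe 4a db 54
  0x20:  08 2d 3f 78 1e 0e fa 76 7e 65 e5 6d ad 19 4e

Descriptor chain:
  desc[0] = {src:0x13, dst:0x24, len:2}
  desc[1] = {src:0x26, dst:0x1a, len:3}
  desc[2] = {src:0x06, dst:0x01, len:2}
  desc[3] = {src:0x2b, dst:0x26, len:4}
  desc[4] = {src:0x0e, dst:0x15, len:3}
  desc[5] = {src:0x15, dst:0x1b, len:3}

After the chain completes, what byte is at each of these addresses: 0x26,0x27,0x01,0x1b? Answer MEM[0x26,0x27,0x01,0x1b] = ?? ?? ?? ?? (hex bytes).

[0] 0x13->0x24 len=2 : 4c f3
[1] 0x26->0x1a len=3 : fa 76 7e
[2] 0x06->0x01 len=2 : 05 6e
[3] 0x2b->0x26 len=4 : 6d ad 19 4e
[4] 0x0e->0x15 len=3 : 68 2a fd
[5] 0x15->0x1b len=3 : 68 2a fd
query mem[0x26]=0x6d, mem[0x27]=0xad, mem[0x01]=0x05, mem[0x1b]=0x68

MEM[0x26,0x27,0x01,0x1b] = 6d ad 05 68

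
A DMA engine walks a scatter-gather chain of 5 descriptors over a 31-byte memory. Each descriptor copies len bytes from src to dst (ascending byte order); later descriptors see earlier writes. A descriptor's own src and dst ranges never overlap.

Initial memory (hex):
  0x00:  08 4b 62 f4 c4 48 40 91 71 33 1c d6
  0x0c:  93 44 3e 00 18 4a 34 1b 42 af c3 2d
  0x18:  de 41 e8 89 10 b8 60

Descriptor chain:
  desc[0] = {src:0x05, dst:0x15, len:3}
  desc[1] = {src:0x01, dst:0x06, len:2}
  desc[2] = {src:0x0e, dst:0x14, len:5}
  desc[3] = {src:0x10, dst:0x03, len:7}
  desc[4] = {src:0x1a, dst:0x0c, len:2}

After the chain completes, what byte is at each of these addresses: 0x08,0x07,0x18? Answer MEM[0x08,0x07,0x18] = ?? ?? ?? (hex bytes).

MEM[0x08,0x07,0x18] = 00 3e 34

[0] 0x05->0x15 len=3 : 48 40 91
[1] 0x01->0x06 len=2 : 4b 62
[2] 0x0e->0x14 len=5 : 3e 00 18 4a 34
[3] 0x10->0x03 len=7 : 18 4a 34 1b 3e 00 18
[4] 0x1a->0x0c len=2 : e8 89
query mem[0x08]=0x00, mem[0x07]=0x3e, mem[0x18]=0x34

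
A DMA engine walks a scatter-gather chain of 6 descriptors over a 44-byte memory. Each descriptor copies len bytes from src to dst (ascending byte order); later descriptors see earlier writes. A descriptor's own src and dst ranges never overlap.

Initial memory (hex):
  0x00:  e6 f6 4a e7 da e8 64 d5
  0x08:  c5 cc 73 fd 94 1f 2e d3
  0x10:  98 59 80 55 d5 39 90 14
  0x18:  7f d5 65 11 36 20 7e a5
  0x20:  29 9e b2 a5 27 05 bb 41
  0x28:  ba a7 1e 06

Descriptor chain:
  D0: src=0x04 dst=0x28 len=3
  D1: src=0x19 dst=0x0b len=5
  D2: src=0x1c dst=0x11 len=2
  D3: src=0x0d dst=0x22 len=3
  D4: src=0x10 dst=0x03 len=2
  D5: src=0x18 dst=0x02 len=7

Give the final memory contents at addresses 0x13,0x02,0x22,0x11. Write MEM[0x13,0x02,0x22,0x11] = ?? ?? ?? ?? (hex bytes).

D0: mem[0x28..0x2a] <- [da e8 64]
D1: mem[0x0b..0x0f] <- [d5 65 11 36 20]
D2: mem[0x11..0x12] <- [36 20]
D3: mem[0x22..0x24] <- [11 36 20]
D4: mem[0x03..0x04] <- [98 36]
D5: mem[0x02..0x08] <- [7f d5 65 11 36 20 7e]
query mem[0x13]=0x55, mem[0x02]=0x7f, mem[0x22]=0x11, mem[0x11]=0x36

MEM[0x13,0x02,0x22,0x11] = 55 7f 11 36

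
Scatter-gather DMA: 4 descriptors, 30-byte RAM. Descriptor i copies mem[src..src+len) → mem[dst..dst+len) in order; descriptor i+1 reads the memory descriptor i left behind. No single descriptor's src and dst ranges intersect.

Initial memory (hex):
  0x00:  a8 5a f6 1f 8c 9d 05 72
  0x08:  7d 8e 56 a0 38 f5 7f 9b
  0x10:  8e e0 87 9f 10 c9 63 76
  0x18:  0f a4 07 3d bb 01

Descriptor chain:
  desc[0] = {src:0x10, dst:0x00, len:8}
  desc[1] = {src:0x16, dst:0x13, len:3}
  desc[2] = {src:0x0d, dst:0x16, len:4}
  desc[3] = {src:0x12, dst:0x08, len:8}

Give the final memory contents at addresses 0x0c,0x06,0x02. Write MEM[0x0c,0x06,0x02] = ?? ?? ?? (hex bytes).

MEM[0x0c,0x06,0x02] = f5 63 87

  after D0: wrote 8B at 0x00 = 8ee0879f10c96376
  after D1: wrote 3B at 0x13 = 63760f
  after D2: wrote 4B at 0x16 = f57f9b8e
  after D3: wrote 8B at 0x08 = 8763760ff57f9b8e
query mem[0x0c]=0xf5, mem[0x06]=0x63, mem[0x02]=0x87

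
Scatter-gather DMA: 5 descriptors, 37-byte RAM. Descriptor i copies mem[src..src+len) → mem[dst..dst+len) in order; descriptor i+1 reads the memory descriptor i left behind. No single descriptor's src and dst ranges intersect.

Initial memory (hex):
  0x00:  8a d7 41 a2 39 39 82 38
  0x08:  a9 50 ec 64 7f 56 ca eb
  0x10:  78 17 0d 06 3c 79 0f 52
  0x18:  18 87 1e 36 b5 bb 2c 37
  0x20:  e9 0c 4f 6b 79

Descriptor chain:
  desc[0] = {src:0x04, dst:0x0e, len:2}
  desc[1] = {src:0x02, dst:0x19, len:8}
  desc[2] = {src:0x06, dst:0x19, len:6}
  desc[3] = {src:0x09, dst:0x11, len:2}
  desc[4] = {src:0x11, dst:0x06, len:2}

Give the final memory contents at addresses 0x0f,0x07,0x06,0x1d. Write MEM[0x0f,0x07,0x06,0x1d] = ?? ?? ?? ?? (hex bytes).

MEM[0x0f,0x07,0x06,0x1d] = 39 ec 50 ec

[0] 0x04->0x0e len=2 : 39 39
[1] 0x02->0x19 len=8 : 41 a2 39 39 82 38 a9 50
[2] 0x06->0x19 len=6 : 82 38 a9 50 ec 64
[3] 0x09->0x11 len=2 : 50 ec
[4] 0x11->0x06 len=2 : 50 ec
query mem[0x0f]=0x39, mem[0x07]=0xec, mem[0x06]=0x50, mem[0x1d]=0xec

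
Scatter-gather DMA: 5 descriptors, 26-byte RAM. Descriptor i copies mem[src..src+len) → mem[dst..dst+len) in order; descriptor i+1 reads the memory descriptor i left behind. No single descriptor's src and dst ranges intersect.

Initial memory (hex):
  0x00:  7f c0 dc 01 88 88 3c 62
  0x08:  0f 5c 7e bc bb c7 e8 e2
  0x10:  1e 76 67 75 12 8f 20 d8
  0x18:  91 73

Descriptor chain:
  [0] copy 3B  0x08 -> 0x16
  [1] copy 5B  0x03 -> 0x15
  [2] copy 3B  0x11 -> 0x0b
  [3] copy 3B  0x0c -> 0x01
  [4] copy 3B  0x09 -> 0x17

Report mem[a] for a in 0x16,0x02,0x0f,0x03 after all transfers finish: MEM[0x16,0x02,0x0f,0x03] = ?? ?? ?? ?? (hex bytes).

#0 dst[0x16+3] := {0x0f,0x5c,0x7e}
#1 dst[0x15+5] := {0x01,0x88,0x88,0x3c,0x62}
#2 dst[0x0b+3] := {0x76,0x67,0x75}
#3 dst[0x01+3] := {0x67,0x75,0xe8}
#4 dst[0x17+3] := {0x5c,0x7e,0x76}
query mem[0x16]=0x88, mem[0x02]=0x75, mem[0x0f]=0xe2, mem[0x03]=0xe8

MEM[0x16,0x02,0x0f,0x03] = 88 75 e2 e8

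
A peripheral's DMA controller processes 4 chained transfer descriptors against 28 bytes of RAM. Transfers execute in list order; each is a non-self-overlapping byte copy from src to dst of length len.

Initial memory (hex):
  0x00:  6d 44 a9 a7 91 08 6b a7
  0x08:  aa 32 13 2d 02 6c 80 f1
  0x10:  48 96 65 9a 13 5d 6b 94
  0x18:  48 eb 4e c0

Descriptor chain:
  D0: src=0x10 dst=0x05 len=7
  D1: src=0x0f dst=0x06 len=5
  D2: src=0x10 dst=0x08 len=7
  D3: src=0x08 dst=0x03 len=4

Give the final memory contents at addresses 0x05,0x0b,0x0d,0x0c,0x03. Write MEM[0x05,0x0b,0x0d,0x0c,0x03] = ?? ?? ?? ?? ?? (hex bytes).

MEM[0x05,0x0b,0x0d,0x0c,0x03] = 65 9a 5d 13 48

  after D0: wrote 7B at 0x05 = 4896659a135d6b
  after D1: wrote 5B at 0x06 = f14896659a
  after D2: wrote 7B at 0x08 = 4896659a135d6b
  after D3: wrote 4B at 0x03 = 4896659a
query mem[0x05]=0x65, mem[0x0b]=0x9a, mem[0x0d]=0x5d, mem[0x0c]=0x13, mem[0x03]=0x48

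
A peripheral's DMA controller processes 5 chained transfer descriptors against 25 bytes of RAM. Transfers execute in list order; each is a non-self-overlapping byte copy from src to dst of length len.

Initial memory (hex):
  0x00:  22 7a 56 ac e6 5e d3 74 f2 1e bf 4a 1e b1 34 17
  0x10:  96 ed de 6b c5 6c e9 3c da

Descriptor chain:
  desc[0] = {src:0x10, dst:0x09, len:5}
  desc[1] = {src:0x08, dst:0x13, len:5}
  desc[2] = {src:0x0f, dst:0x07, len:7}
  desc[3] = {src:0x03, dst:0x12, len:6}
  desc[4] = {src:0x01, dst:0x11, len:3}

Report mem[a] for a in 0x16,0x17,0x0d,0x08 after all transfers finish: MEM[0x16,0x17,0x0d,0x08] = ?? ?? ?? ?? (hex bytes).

D0: mem[0x09..0x0d] <- [96 ed de 6b c5]
D1: mem[0x13..0x17] <- [f2 96 ed de 6b]
D2: mem[0x07..0x0d] <- [17 96 ed de f2 96 ed]
D3: mem[0x12..0x17] <- [ac e6 5e d3 17 96]
D4: mem[0x11..0x13] <- [7a 56 ac]
query mem[0x16]=0x17, mem[0x17]=0x96, mem[0x0d]=0xed, mem[0x08]=0x96

MEM[0x16,0x17,0x0d,0x08] = 17 96 ed 96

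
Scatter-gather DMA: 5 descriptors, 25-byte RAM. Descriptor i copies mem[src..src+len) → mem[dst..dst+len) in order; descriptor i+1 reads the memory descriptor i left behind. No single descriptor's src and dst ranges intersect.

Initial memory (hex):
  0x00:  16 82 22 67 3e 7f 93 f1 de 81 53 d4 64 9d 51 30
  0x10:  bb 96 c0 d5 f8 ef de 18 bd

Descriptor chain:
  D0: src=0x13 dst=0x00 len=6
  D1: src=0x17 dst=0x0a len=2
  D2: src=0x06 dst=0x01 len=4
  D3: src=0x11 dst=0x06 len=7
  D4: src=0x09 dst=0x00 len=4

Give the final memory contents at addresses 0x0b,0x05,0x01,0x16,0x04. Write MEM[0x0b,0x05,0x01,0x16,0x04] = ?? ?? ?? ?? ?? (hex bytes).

MEM[0x0b,0x05,0x01,0x16,0x04] = de bd ef de 81

D0: mem[0x00..0x05] <- [d5 f8 ef de 18 bd]
D1: mem[0x0a..0x0b] <- [18 bd]
D2: mem[0x01..0x04] <- [93 f1 de 81]
D3: mem[0x06..0x0c] <- [96 c0 d5 f8 ef de 18]
D4: mem[0x00..0x03] <- [f8 ef de 18]
query mem[0x0b]=0xde, mem[0x05]=0xbd, mem[0x01]=0xef, mem[0x16]=0xde, mem[0x04]=0x81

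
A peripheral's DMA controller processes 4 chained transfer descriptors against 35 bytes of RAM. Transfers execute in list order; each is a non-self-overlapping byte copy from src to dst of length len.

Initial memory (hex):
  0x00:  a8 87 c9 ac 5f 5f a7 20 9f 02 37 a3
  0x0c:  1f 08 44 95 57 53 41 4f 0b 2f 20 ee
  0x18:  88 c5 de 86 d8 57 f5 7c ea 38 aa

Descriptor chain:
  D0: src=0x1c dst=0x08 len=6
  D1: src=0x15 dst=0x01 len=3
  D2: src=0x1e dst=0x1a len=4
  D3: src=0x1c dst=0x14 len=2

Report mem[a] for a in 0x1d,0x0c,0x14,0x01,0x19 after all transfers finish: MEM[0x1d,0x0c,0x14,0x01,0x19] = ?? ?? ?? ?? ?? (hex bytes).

MEM[0x1d,0x0c,0x14,0x01,0x19] = 38 ea ea 2f c5

  after D0: wrote 6B at 0x08 = d857f57cea38
  after D1: wrote 3B at 0x01 = 2f20ee
  after D2: wrote 4B at 0x1a = f57cea38
  after D3: wrote 2B at 0x14 = ea38
query mem[0x1d]=0x38, mem[0x0c]=0xea, mem[0x14]=0xea, mem[0x01]=0x2f, mem[0x19]=0xc5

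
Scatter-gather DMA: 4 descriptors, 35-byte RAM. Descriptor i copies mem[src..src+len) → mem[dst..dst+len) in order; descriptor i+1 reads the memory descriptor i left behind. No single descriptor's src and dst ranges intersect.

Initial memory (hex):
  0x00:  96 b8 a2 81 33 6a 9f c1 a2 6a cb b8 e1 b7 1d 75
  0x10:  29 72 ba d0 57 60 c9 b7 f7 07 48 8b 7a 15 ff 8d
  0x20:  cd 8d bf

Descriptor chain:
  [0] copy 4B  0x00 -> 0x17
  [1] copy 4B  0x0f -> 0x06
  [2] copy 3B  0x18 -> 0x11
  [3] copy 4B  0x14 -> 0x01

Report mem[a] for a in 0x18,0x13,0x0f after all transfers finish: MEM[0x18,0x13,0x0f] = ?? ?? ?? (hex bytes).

[0] 0x00->0x17 len=4 : 96 b8 a2 81
[1] 0x0f->0x06 len=4 : 75 29 72 ba
[2] 0x18->0x11 len=3 : b8 a2 81
[3] 0x14->0x01 len=4 : 57 60 c9 96
query mem[0x18]=0xb8, mem[0x13]=0x81, mem[0x0f]=0x75

MEM[0x18,0x13,0x0f] = b8 81 75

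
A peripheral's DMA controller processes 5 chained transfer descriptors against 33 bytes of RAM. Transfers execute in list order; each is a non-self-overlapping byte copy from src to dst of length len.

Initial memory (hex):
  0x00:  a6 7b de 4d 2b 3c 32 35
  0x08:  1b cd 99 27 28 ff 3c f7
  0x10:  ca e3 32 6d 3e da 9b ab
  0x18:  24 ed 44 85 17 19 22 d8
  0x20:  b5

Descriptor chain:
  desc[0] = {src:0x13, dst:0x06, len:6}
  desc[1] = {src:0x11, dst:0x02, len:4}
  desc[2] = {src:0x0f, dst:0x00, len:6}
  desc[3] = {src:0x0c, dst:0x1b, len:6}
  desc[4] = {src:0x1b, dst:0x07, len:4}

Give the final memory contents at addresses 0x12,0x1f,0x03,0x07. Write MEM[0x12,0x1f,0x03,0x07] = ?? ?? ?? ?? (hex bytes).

  after D0: wrote 6B at 0x06 = 6d3eda9bab24
  after D1: wrote 4B at 0x02 = e3326d3e
  after D2: wrote 6B at 0x00 = f7cae3326d3e
  after D3: wrote 6B at 0x1b = 28ff3cf7cae3
  after D4: wrote 4B at 0x07 = 28ff3cf7
query mem[0x12]=0x32, mem[0x1f]=0xca, mem[0x03]=0x32, mem[0x07]=0x28

MEM[0x12,0x1f,0x03,0x07] = 32 ca 32 28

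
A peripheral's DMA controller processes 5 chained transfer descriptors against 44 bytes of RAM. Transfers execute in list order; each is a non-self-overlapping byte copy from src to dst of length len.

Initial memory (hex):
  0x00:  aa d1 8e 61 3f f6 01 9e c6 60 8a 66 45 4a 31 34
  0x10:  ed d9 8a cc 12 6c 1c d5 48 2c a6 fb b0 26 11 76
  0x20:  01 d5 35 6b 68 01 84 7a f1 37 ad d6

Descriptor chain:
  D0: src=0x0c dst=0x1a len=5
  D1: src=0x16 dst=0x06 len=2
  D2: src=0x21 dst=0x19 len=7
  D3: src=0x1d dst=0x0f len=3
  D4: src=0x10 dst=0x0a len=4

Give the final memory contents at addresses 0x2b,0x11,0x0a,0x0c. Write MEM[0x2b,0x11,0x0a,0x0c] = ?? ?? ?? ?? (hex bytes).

MEM[0x2b,0x11,0x0a,0x0c] = d6 7a 84 8a

D0: mem[0x1a..0x1e] <- [45 4a 31 34 ed]
D1: mem[0x06..0x07] <- [1c d5]
D2: mem[0x19..0x1f] <- [d5 35 6b 68 01 84 7a]
D3: mem[0x0f..0x11] <- [01 84 7a]
D4: mem[0x0a..0x0d] <- [84 7a 8a cc]
query mem[0x2b]=0xd6, mem[0x11]=0x7a, mem[0x0a]=0x84, mem[0x0c]=0x8a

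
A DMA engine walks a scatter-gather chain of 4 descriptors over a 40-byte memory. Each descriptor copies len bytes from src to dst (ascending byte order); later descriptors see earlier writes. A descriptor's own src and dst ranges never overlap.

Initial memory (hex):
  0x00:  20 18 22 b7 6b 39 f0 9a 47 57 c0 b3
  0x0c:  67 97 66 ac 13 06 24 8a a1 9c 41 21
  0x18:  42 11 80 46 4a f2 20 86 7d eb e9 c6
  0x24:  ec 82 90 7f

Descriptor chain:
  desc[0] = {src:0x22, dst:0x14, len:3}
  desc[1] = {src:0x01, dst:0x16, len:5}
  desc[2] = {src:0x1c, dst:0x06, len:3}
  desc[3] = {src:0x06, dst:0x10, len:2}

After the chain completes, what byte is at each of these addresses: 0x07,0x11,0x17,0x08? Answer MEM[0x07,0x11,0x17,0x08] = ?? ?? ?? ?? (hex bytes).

[0] 0x22->0x14 len=3 : e9 c6 ec
[1] 0x01->0x16 len=5 : 18 22 b7 6b 39
[2] 0x1c->0x06 len=3 : 4a f2 20
[3] 0x06->0x10 len=2 : 4a f2
query mem[0x07]=0xf2, mem[0x11]=0xf2, mem[0x17]=0x22, mem[0x08]=0x20

MEM[0x07,0x11,0x17,0x08] = f2 f2 22 20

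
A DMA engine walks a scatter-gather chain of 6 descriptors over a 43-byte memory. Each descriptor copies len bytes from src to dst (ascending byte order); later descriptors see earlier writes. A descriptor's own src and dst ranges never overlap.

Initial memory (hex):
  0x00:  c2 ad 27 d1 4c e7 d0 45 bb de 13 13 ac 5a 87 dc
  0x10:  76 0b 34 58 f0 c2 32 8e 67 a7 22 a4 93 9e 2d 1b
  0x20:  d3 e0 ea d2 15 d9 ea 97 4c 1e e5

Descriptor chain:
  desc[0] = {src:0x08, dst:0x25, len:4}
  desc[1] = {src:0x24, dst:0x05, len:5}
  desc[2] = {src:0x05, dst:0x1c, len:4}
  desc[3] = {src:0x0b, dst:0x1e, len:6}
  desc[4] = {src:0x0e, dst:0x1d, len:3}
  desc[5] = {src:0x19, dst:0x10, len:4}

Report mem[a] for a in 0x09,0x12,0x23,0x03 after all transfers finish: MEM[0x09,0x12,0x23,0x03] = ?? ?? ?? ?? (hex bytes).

#0 dst[0x25+4] := {0xbb,0xde,0x13,0x13}
#1 dst[0x05+5] := {0x15,0xbb,0xde,0x13,0x13}
#2 dst[0x1c+4] := {0x15,0xbb,0xde,0x13}
#3 dst[0x1e+6] := {0x13,0xac,0x5a,0x87,0xdc,0x76}
#4 dst[0x1d+3] := {0x87,0xdc,0x76}
#5 dst[0x10+4] := {0xa7,0x22,0xa4,0x15}
query mem[0x09]=0x13, mem[0x12]=0xa4, mem[0x23]=0x76, mem[0x03]=0xd1

MEM[0x09,0x12,0x23,0x03] = 13 a4 76 d1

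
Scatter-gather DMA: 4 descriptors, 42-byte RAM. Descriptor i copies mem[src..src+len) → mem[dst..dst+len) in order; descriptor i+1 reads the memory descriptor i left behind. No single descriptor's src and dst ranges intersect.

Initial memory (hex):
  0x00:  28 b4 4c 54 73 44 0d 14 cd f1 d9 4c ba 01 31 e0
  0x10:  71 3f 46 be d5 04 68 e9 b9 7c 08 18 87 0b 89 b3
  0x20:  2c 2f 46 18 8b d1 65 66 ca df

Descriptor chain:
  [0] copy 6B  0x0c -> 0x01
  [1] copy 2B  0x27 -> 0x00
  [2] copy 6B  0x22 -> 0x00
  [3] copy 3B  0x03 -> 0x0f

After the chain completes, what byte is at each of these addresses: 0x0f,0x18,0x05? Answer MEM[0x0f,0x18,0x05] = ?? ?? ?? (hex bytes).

MEM[0x0f,0x18,0x05] = d1 b9 66

[0] 0x0c->0x01 len=6 : ba 01 31 e0 71 3f
[1] 0x27->0x00 len=2 : 66 ca
[2] 0x22->0x00 len=6 : 46 18 8b d1 65 66
[3] 0x03->0x0f len=3 : d1 65 66
query mem[0x0f]=0xd1, mem[0x18]=0xb9, mem[0x05]=0x66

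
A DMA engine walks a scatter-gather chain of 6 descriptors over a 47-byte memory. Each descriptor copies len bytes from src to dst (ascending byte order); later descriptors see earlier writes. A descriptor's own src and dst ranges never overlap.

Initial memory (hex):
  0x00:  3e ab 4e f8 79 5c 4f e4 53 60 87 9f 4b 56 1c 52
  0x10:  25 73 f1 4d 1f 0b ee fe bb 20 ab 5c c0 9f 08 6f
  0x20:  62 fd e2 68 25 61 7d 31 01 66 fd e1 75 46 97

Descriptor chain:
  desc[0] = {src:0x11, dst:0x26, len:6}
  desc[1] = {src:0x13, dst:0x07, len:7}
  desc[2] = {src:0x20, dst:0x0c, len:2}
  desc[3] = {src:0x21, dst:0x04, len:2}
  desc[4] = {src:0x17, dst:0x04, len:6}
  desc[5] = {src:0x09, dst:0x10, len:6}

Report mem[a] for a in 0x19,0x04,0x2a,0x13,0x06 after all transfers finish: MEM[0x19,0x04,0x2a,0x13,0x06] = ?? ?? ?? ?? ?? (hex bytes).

MEM[0x19,0x04,0x2a,0x13,0x06] = 20 fe 0b 62 20

[0] 0x11->0x26 len=6 : 73 f1 4d 1f 0b ee
[1] 0x13->0x07 len=7 : 4d 1f 0b ee fe bb 20
[2] 0x20->0x0c len=2 : 62 fd
[3] 0x21->0x04 len=2 : fd e2
[4] 0x17->0x04 len=6 : fe bb 20 ab 5c c0
[5] 0x09->0x10 len=6 : c0 ee fe 62 fd 1c
query mem[0x19]=0x20, mem[0x04]=0xfe, mem[0x2a]=0x0b, mem[0x13]=0x62, mem[0x06]=0x20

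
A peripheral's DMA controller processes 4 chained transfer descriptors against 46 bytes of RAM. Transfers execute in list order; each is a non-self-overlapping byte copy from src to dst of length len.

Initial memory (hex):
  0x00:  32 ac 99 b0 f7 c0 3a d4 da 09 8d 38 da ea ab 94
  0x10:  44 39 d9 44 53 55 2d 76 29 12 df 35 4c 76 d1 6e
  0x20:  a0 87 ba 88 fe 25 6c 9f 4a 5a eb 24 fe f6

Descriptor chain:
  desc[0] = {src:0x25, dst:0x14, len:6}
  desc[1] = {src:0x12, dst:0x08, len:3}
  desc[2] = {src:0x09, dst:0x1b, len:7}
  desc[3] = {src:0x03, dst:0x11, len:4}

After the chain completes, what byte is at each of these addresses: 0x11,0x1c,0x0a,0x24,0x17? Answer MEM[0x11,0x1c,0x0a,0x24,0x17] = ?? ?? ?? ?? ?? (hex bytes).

MEM[0x11,0x1c,0x0a,0x24,0x17] = b0 25 25 fe 4a

  after D0: wrote 6B at 0x14 = 256c9f4a5aeb
  after D1: wrote 3B at 0x08 = d94425
  after D2: wrote 7B at 0x1b = 442538daeaab94
  after D3: wrote 4B at 0x11 = b0f7c03a
query mem[0x11]=0xb0, mem[0x1c]=0x25, mem[0x0a]=0x25, mem[0x24]=0xfe, mem[0x17]=0x4a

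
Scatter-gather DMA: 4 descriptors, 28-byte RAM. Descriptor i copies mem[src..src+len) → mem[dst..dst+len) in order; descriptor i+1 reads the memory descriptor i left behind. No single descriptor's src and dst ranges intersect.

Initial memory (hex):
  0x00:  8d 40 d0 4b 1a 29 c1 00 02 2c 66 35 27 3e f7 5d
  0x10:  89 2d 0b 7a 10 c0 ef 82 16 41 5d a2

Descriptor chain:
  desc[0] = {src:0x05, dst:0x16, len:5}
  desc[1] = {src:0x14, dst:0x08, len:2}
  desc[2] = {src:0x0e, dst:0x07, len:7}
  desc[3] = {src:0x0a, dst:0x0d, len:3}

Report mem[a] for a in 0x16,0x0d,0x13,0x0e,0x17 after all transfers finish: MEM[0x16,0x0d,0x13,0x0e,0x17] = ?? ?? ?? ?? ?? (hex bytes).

D0: mem[0x16..0x1a] <- [29 c1 00 02 2c]
D1: mem[0x08..0x09] <- [10 c0]
D2: mem[0x07..0x0d] <- [f7 5d 89 2d 0b 7a 10]
D3: mem[0x0d..0x0f] <- [2d 0b 7a]
query mem[0x16]=0x29, mem[0x0d]=0x2d, mem[0x13]=0x7a, mem[0x0e]=0x0b, mem[0x17]=0xc1

MEM[0x16,0x0d,0x13,0x0e,0x17] = 29 2d 7a 0b c1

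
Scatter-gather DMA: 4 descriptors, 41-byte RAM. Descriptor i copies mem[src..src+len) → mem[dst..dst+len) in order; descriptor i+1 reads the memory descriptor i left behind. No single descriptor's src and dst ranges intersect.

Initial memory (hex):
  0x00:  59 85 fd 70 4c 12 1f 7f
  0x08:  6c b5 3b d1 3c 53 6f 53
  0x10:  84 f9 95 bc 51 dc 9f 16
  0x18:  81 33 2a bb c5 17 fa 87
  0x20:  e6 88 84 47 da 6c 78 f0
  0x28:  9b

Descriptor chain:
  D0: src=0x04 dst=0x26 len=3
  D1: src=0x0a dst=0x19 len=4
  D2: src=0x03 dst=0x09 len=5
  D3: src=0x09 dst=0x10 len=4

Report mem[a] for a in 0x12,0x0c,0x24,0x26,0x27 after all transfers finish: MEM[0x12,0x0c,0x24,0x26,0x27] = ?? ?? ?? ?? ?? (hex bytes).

MEM[0x12,0x0c,0x24,0x26,0x27] = 12 1f da 4c 12

D0: mem[0x26..0x28] <- [4c 12 1f]
D1: mem[0x19..0x1c] <- [3b d1 3c 53]
D2: mem[0x09..0x0d] <- [70 4c 12 1f 7f]
D3: mem[0x10..0x13] <- [70 4c 12 1f]
query mem[0x12]=0x12, mem[0x0c]=0x1f, mem[0x24]=0xda, mem[0x26]=0x4c, mem[0x27]=0x12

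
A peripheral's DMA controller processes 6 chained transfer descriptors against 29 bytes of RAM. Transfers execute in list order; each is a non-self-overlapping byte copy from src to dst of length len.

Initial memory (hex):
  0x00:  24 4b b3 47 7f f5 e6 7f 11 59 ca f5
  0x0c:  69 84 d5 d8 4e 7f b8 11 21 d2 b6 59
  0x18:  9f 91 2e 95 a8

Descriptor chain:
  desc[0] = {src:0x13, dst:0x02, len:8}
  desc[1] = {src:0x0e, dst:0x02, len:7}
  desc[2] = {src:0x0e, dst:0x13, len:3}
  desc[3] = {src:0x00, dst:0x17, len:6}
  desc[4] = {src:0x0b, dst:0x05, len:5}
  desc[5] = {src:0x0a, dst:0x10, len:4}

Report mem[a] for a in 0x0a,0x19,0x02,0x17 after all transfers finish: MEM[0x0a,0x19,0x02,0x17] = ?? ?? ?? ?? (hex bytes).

MEM[0x0a,0x19,0x02,0x17] = ca d5 d5 24

#0 dst[0x02+8] := {0x11,0x21,0xd2,0xb6,0x59,0x9f,0x91,0x2e}
#1 dst[0x02+7] := {0xd5,0xd8,0x4e,0x7f,0xb8,0x11,0x21}
#2 dst[0x13+3] := {0xd5,0xd8,0x4e}
#3 dst[0x17+6] := {0x24,0x4b,0xd5,0xd8,0x4e,0x7f}
#4 dst[0x05+5] := {0xf5,0x69,0x84,0xd5,0xd8}
#5 dst[0x10+4] := {0xca,0xf5,0x69,0x84}
query mem[0x0a]=0xca, mem[0x19]=0xd5, mem[0x02]=0xd5, mem[0x17]=0x24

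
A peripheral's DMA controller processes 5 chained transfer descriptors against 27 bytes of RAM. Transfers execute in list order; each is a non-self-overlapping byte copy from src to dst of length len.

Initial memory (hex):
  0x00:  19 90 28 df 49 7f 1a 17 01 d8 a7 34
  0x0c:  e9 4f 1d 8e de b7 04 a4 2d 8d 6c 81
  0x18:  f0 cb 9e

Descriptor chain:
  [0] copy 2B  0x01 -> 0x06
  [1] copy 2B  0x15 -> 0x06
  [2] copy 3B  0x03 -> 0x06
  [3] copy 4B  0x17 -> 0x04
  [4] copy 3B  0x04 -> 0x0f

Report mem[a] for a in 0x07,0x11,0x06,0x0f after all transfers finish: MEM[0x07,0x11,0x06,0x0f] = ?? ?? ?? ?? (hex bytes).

MEM[0x07,0x11,0x06,0x0f] = 9e cb cb 81

  after D0: wrote 2B at 0x06 = 9028
  after D1: wrote 2B at 0x06 = 8d6c
  after D2: wrote 3B at 0x06 = df497f
  after D3: wrote 4B at 0x04 = 81f0cb9e
  after D4: wrote 3B at 0x0f = 81f0cb
query mem[0x07]=0x9e, mem[0x11]=0xcb, mem[0x06]=0xcb, mem[0x0f]=0x81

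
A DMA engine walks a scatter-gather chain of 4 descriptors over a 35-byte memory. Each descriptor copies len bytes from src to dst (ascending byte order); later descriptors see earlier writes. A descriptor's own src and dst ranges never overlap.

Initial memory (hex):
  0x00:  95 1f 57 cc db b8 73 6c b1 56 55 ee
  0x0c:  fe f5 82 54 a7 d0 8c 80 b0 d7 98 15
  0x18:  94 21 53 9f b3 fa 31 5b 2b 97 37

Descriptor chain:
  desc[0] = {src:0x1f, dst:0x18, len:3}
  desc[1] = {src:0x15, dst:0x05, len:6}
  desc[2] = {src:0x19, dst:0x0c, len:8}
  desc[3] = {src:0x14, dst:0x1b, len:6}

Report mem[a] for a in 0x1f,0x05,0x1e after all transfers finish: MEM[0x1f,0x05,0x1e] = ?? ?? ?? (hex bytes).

MEM[0x1f,0x05,0x1e] = 5b d7 15

[0] 0x1f->0x18 len=3 : 5b 2b 97
[1] 0x15->0x05 len=6 : d7 98 15 5b 2b 97
[2] 0x19->0x0c len=8 : 2b 97 9f b3 fa 31 5b 2b
[3] 0x14->0x1b len=6 : b0 d7 98 15 5b 2b
query mem[0x1f]=0x5b, mem[0x05]=0xd7, mem[0x1e]=0x15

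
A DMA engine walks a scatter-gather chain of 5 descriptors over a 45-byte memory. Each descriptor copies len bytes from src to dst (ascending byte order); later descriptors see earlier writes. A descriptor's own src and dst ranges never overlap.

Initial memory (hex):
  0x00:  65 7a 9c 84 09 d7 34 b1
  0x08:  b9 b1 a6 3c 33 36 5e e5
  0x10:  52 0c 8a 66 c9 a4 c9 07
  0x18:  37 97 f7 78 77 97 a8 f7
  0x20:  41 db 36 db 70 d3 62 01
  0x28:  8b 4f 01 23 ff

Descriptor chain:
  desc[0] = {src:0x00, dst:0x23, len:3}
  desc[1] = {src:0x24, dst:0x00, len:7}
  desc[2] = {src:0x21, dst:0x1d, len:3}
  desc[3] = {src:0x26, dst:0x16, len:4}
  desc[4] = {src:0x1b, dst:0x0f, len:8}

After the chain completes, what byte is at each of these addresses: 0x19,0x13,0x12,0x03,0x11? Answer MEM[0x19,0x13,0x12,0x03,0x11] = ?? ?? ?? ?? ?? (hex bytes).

  after D0: wrote 3B at 0x23 = 657a9c
  after D1: wrote 7B at 0x00 = 7a9c62018b4f01
  after D2: wrote 3B at 0x1d = db3665
  after D3: wrote 4B at 0x16 = 62018b4f
  after D4: wrote 8B at 0x0f = 7877db366541db36
query mem[0x19]=0x4f, mem[0x13]=0x65, mem[0x12]=0x36, mem[0x03]=0x01, mem[0x11]=0xdb

MEM[0x19,0x13,0x12,0x03,0x11] = 4f 65 36 01 db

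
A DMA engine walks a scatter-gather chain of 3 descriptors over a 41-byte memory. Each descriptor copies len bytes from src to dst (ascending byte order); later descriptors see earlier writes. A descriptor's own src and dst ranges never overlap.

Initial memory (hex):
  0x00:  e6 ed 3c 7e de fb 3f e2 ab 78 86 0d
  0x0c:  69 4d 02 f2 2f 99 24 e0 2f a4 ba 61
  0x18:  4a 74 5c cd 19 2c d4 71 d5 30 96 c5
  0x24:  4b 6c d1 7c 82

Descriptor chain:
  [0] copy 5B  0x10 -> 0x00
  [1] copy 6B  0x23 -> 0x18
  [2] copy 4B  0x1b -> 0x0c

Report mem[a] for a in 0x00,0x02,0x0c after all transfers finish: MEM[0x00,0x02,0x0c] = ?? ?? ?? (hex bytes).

MEM[0x00,0x02,0x0c] = 2f 24 d1

  after D0: wrote 5B at 0x00 = 2f9924e02f
  after D1: wrote 6B at 0x18 = c54b6cd17c82
  after D2: wrote 4B at 0x0c = d17c82d4
query mem[0x00]=0x2f, mem[0x02]=0x24, mem[0x0c]=0xd1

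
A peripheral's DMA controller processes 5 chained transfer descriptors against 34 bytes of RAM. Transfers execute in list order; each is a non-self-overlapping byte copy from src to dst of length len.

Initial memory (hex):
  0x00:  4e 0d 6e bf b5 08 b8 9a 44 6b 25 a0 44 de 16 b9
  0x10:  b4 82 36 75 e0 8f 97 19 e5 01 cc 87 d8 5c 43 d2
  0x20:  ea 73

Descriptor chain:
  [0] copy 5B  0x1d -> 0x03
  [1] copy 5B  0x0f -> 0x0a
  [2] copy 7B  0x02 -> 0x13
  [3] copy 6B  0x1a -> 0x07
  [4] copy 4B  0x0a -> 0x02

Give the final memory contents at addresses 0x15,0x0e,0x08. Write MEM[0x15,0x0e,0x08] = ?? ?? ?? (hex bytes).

MEM[0x15,0x0e,0x08] = 43 75 87

[0] 0x1d->0x03 len=5 : 5c 43 d2 ea 73
[1] 0x0f->0x0a len=5 : b9 b4 82 36 75
[2] 0x02->0x13 len=7 : 6e 5c 43 d2 ea 73 44
[3] 0x1a->0x07 len=6 : cc 87 d8 5c 43 d2
[4] 0x0a->0x02 len=4 : 5c 43 d2 36
query mem[0x15]=0x43, mem[0x0e]=0x75, mem[0x08]=0x87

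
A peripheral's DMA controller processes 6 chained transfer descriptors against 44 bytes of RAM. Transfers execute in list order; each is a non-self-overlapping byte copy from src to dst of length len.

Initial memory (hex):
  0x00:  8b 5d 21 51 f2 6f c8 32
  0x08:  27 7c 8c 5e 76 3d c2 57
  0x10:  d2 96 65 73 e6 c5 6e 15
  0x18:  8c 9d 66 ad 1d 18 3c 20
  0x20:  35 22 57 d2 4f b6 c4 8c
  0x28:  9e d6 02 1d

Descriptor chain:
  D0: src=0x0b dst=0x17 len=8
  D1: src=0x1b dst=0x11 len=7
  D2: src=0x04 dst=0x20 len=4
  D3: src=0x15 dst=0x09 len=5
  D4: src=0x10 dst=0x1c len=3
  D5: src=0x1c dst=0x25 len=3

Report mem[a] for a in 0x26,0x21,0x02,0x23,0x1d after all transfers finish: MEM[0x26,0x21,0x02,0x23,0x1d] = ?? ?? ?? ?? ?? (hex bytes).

[0] 0x0b->0x17 len=8 : 5e 76 3d c2 57 d2 96 65
[1] 0x1b->0x11 len=7 : 57 d2 96 65 20 35 22
[2] 0x04->0x20 len=4 : f2 6f c8 32
[3] 0x15->0x09 len=5 : 20 35 22 76 3d
[4] 0x10->0x1c len=3 : d2 57 d2
[5] 0x1c->0x25 len=3 : d2 57 d2
query mem[0x26]=0x57, mem[0x21]=0x6f, mem[0x02]=0x21, mem[0x23]=0x32, mem[0x1d]=0x57

MEM[0x26,0x21,0x02,0x23,0x1d] = 57 6f 21 32 57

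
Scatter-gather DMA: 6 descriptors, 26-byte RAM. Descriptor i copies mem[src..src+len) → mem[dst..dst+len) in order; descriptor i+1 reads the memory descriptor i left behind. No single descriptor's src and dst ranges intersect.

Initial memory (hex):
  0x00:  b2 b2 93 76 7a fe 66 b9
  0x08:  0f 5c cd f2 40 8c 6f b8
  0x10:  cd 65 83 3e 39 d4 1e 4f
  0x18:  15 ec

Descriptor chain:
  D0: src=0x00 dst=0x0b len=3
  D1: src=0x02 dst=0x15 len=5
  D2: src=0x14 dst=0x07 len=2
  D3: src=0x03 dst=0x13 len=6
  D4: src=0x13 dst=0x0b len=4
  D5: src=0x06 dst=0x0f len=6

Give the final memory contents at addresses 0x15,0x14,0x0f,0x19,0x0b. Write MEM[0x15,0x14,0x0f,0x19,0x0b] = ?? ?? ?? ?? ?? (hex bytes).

MEM[0x15,0x14,0x0f,0x19,0x0b] = fe 76 66 66 76

#0 dst[0x0b+3] := {0xb2,0xb2,0x93}
#1 dst[0x15+5] := {0x93,0x76,0x7a,0xfe,0x66}
#2 dst[0x07+2] := {0x39,0x93}
#3 dst[0x13+6] := {0x76,0x7a,0xfe,0x66,0x39,0x93}
#4 dst[0x0b+4] := {0x76,0x7a,0xfe,0x66}
#5 dst[0x0f+6] := {0x66,0x39,0x93,0x5c,0xcd,0x76}
query mem[0x15]=0xfe, mem[0x14]=0x76, mem[0x0f]=0x66, mem[0x19]=0x66, mem[0x0b]=0x76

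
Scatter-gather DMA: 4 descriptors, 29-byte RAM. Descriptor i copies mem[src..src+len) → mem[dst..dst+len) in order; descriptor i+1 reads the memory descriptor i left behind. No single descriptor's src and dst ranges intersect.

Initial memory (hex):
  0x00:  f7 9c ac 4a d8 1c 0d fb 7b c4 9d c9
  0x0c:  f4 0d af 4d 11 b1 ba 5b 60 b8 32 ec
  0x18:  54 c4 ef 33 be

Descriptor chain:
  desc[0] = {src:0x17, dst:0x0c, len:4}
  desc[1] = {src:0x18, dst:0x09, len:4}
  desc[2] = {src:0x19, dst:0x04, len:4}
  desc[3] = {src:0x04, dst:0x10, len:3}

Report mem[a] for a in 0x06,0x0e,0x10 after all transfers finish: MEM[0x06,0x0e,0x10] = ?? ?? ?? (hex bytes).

MEM[0x06,0x0e,0x10] = 33 c4 c4

  after D0: wrote 4B at 0x0c = ec54c4ef
  after D1: wrote 4B at 0x09 = 54c4ef33
  after D2: wrote 4B at 0x04 = c4ef33be
  after D3: wrote 3B at 0x10 = c4ef33
query mem[0x06]=0x33, mem[0x0e]=0xc4, mem[0x10]=0xc4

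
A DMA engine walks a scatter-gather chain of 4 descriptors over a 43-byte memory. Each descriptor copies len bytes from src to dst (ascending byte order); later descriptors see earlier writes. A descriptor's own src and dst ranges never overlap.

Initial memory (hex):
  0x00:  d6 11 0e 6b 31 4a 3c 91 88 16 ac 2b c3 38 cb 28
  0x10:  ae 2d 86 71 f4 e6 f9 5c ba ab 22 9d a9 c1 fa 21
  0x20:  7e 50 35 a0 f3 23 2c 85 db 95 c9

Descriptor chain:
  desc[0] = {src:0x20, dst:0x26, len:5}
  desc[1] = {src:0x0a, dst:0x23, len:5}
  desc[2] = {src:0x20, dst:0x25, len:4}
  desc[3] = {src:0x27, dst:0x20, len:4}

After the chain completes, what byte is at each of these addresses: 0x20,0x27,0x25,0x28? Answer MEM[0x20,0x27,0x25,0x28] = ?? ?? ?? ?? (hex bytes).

  after D0: wrote 5B at 0x26 = 7e5035a0f3
  after D1: wrote 5B at 0x23 = ac2bc338cb
  after D2: wrote 4B at 0x25 = 7e5035ac
  after D3: wrote 4B at 0x20 = 35aca0f3
query mem[0x20]=0x35, mem[0x27]=0x35, mem[0x25]=0x7e, mem[0x28]=0xac

MEM[0x20,0x27,0x25,0x28] = 35 35 7e ac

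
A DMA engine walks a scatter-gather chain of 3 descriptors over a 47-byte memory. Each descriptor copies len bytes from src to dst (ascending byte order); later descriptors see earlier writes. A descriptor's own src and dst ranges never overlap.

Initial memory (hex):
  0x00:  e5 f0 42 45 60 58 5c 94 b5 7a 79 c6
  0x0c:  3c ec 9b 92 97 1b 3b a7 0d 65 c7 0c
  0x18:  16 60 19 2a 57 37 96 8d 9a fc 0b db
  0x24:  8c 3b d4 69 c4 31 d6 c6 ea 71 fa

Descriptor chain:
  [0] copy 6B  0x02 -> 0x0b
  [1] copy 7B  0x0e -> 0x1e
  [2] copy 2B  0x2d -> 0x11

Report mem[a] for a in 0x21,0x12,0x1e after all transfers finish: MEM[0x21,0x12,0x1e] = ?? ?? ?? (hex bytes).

MEM[0x21,0x12,0x1e] = 1b fa 58

D0: mem[0x0b..0x10] <- [42 45 60 58 5c 94]
D1: mem[0x1e..0x24] <- [58 5c 94 1b 3b a7 0d]
D2: mem[0x11..0x12] <- [71 fa]
query mem[0x21]=0x1b, mem[0x12]=0xfa, mem[0x1e]=0x58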